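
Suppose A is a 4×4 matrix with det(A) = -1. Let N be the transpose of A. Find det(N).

det(Aᵀ) = det(A).
det(N) = (1)·(-1) = -1

-1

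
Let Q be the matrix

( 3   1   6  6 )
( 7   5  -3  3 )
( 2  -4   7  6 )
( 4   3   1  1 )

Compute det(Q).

The determinant is 527.

Expand along row 1:
  + (3) · M_11   where M_11 = det([5 -3 3; -4 7 6; 3 1 1]) = -136
  − (1) · M_12   where M_12 = det([7 -3 3; 2 7 6; 4 1 1]) = -137
  + (6) · M_13   where M_13 = det([7 5 3; 2 -4 6; 4 3 1]) = 22
  − (6) · M_14   where M_14 = det([7 5 -3; 2 -4 7; 4 3 1]) = -111
det = (+1)·(3)·(-136) + (-1)·(1)·(-137) + (+1)·(6)·(22) + (-1)·(6)·(-111) = 527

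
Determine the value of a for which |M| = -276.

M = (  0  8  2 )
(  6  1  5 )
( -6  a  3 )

Expanding along the row containing a, det(M) is linear in a: det(M) = (12)·a + (-372).
Set (12)·a + (-372) = -276  ⇒  (12)·a = 96  ⇒  a = 8.

8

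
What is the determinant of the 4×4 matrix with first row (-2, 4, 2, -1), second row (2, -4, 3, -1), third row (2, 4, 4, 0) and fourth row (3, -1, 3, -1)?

-78

Expand along row 3 (it has 1 zero):
  + (2) · M_31   where M_31 = det([4 2 -1; -4 3 -1; -1 3 -1]) = 3
  − (4) · M_32   where M_32 = det([-2 2 -1; 2 3 -1; 3 3 -1]) = 1
  + (4) · M_33   where M_33 = det([-2 4 -1; 2 -4 -1; 3 -1 -1]) = -20
det = (+1)·(2)·(3) + (-1)·(4)·(1) + (+1)·(4)·(-20) = -78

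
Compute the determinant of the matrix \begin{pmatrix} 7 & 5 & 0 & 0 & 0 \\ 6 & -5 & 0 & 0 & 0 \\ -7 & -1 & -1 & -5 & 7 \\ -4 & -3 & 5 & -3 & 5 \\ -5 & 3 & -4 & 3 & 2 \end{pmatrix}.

The determinant is -12480.

The matrix is block lower-triangular with a 2×2 block and a 3×3 block on the diagonal, so its determinant equals the product of the determinants of the diagonal blocks.
det of the 2×2 block = -65
det of the 3×3 block = 192
det = (-65)·(192) = -12480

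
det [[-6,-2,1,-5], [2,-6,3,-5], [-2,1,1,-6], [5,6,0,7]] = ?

630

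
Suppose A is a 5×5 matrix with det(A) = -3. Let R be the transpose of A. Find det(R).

-3

det(Aᵀ) = det(A).
det(R) = (1)·(-3) = -3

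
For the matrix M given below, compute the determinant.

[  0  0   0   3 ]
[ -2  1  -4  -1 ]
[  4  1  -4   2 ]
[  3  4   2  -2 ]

Expand along row 1 (it has 3 zeros):
  − (3) · M_14   where M_14 = det([-2 1 -4; 4 1 -4; 3 4 2]) = -108
det = (-1)·(3)·(-108) = 324

|M| = 324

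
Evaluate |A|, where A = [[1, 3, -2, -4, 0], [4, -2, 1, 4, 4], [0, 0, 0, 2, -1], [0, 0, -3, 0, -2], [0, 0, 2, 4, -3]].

The determinant is 196.

A is block upper-triangular with a 2×2 block and a 3×3 block on the diagonal, so its determinant equals the product of the determinants of the diagonal blocks.
det of the 2×2 block = -14
det of the 3×3 block = -14
det = (-14)·(-14) = 196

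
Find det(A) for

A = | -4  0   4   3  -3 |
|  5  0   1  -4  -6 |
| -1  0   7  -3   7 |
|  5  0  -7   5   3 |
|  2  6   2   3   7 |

The determinant is -19824.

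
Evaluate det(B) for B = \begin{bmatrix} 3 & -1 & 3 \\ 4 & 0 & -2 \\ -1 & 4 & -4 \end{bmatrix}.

Expand along row 2:
  − 4 · |-1 3; 4 -4| = −4·(4 − 12) = 32
  − (-2) · |3 -1; -1 4| = −(-2)·(12 − 1) = 22
Sum: (32) + (22) = 54

det(B) = 54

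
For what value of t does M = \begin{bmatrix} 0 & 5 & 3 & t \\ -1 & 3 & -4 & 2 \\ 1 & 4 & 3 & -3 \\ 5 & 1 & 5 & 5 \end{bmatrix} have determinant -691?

2

Expanding along the column containing t, det(M) is linear in t: det(M) = (-89)·t + (-513).
Set (-89)·t + (-513) = -691  ⇒  (-89)·t = -178  ⇒  t = 2.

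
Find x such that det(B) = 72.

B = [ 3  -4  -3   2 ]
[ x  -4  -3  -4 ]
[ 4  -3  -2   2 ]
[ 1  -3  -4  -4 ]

Expanding along the row containing x, det(B) is linear in x: det(B) = (-2)·x + (72).
Set (-2)·x + (72) = 72  ⇒  (-2)·x = 0  ⇒  x = 0.

0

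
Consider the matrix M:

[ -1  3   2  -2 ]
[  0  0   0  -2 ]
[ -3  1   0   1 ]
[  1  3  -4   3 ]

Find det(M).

det(M) = 104

Expand along row 2 (it has 3 zeros):
  + (-2) · M_24   where M_24 = det([-1 3 2; -3 1 0; 1 3 -4]) = -52
det = (+1)·(-2)·(-52) = 104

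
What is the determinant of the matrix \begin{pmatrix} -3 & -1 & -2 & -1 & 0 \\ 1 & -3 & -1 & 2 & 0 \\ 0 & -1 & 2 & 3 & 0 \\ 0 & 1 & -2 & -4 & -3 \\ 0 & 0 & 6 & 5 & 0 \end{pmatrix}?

-75

Expand along column 5 (it has 4 zeros):
  − (-3) · M_45   where M_45 = det([-3 -1 -2 -1; 1 -3 -1 2; 0 -1 2 3; 0 0 6 5]) = -25
det = (-1)·(-3)·(-25) = -75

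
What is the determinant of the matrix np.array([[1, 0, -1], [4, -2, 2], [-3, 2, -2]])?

-2

Expand along column 2:
  + (-2) · |1 -1; -3 -2| = (-2)·(-2 − 3) = 10
  − 2 · |1 -1; 4 2| = −2·(2 − (-4)) = -12
Sum: (10) + (-12) = -2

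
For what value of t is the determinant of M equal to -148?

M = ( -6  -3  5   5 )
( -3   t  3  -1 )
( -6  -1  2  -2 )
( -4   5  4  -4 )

t = 3

Expanding along the column containing t, det(M) is linear in t: det(M) = (-160)·t + (332).
Set (-160)·t + (332) = -148  ⇒  (-160)·t = -480  ⇒  t = 3.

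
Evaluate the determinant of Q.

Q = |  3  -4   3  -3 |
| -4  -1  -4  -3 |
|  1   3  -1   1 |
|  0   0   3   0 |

Expand along row 4 (it has 3 zeros):
  − (3) · M_43   where M_43 = det([3 -4 -3; -4 -1 -3; 1 3 1]) = 53
det = (-1)·(3)·(53) = -159

-159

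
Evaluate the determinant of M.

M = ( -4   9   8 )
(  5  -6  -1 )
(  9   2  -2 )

Expand along column 1:
  + (-4) · |-6 -1; 2 -2| = (-4)·(12 − (-2)) = -56
  − 5 · |9 8; 2 -2| = −5·(-18 − 16) = 170
  + 9 · |9 8; -6 -1| = 9·(-9 − (-48)) = 351
Sum: (-56) + (170) + (351) = 465

|M| = 465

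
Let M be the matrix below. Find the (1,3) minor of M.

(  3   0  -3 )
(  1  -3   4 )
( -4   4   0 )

Delete row 1 and column 3; the remaining 2×2 submatrix is [1 -3; -4 4].
Its determinant is 1·4 − (-3)·(-4) = -8.

-8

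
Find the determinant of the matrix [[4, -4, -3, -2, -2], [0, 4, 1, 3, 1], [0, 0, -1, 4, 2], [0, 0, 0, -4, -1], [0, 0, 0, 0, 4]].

The determinant is 256.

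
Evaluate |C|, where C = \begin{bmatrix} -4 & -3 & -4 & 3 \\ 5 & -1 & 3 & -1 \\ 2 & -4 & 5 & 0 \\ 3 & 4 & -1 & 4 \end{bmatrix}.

Expand along row 3 (it has 1 zero):
  + (2) · M_31   where M_31 = det([-3 -4 3; -1 3 -1; 4 -1 4]) = -66
  − (-4) · M_32   where M_32 = det([-4 -4 3; 5 3 -1; 3 -1 4]) = 6
  + (5) · M_33   where M_33 = det([-4 -3 3; 5 -1 -1; 3 4 4]) = 138
det = (+1)·(2)·(-66) + (-1)·(-4)·(6) + (+1)·(5)·(138) = 582

|C| = 582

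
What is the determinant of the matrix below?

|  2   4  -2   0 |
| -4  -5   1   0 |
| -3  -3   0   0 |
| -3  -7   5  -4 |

The determinant is 0.

Expand along column 4 (it has 3 zeros):
  + (-4) · M_44   where M_44 = det([2 4 -2; -4 -5 1; -3 -3 0]) = 0
det = (+1)·(-4)·(0) = 0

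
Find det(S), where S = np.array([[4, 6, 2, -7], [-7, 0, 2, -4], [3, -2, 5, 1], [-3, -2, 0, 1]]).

-80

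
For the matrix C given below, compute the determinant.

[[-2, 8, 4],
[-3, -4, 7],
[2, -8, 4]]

The determinant is 256.

Expand along column 1:
  + (-2) · |-4 7; -8 4| = (-2)·(-16 − (-56)) = -80
  − (-3) · |8 4; -8 4| = −(-3)·(32 − (-32)) = 192
  + 2 · |8 4; -4 7| = 2·(56 − (-16)) = 144
Sum: (-80) + (192) + (144) = 256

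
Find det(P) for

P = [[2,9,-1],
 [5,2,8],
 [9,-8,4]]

670

Expand along row 1:
  + 2 · |2 8; -8 4| = 2·(8 − (-64)) = 144
  − 9 · |5 8; 9 4| = −9·(20 − 72) = 468
  + (-1) · |5 2; 9 -8| = (-1)·(-40 − 18) = 58
Sum: (144) + (468) + (58) = 670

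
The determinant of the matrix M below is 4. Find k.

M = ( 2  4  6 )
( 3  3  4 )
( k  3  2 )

Expanding along the row containing k, det(M) is linear in k: det(M) = (-2)·k + (18).
Set (-2)·k + (18) = 4  ⇒  (-2)·k = -14  ⇒  k = 7.

7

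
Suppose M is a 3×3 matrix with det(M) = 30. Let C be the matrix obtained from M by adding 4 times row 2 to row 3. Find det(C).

Adding a multiple of one row to another leaves the determinant unchanged.
det(C) = (1)·(30) = 30

|C| = 30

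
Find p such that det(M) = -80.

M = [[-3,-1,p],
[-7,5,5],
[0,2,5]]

Expanding along the column containing p, det(M) is linear in p: det(M) = (-14)·p + (-80).
Set (-14)·p + (-80) = -80  ⇒  (-14)·p = 0  ⇒  p = 0.

0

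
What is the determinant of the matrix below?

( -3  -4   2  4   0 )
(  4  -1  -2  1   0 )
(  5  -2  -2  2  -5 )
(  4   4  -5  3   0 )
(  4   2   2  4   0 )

4280

Expand along column 5 (it has 4 zeros):
  + (-5) · M_35   where M_35 = det([-3 -4 2 4; 4 -1 -2 1; 4 4 -5 3; 4 2 2 4]) = -856
det = (+1)·(-5)·(-856) = 4280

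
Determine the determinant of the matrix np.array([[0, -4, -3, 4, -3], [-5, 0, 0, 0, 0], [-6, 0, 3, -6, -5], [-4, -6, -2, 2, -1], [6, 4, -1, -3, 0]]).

Expand along row 2 (it has 4 zeros):
  − (-5) · M_21   where M_21 = det([-4 -3 4 -3; 0 3 -6 -5; -6 -2 2 -1; 4 -1 -3 0]) = -528
det = (-1)·(-5)·(-528) = -2640

-2640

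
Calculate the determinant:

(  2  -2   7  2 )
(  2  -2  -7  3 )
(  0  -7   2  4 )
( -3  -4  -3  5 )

-861

Expand along row 3 (it has 1 zero):
  − (-7) · M_32   where M_32 = det([2 7 2; 2 -7 3; -3 -3 5]) = -239
  + (2) · M_33   where M_33 = det([2 -2 2; 2 -2 3; -3 -4 5]) = 14
  − (4) · M_34   where M_34 = det([2 -2 7; 2 -2 -7; -3 -4 -3]) = -196
det = (-1)·(-7)·(-239) + (+1)·(2)·(14) + (-1)·(4)·(-196) = -861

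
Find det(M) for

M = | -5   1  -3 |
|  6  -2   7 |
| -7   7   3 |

124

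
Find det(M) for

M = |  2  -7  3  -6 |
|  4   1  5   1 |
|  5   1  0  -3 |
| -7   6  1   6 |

1048

Expand along row 3 (it has 1 zero):
  + (5) · M_31   where M_31 = det([-7 3 -6; 1 5 1; 6 1 6]) = -29
  − (1) · M_32   where M_32 = det([2 3 -6; 4 5 1; -7 1 6]) = -269
  − (-3) · M_34   where M_34 = det([2 -7 3; 4 1 5; -7 6 1]) = 308
det = (+1)·(5)·(-29) + (-1)·(1)·(-269) + (-1)·(-3)·(308) = 1048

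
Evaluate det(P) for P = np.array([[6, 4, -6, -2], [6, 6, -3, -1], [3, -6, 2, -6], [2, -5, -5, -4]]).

|P| = 44

Expand along row 1:
  + (6) · M_11   where M_11 = det([6 -3 -1; -6 2 -6; -5 -5 -4]) = -286
  − (4) · M_12   where M_12 = det([6 -3 -1; 3 2 -6; 2 -5 -4]) = -209
  + (-6) · M_13   where M_13 = det([6 6 -1; 3 -6 -6; 2 -5 -4]) = -33
  − (-2) · M_14   where M_14 = det([6 6 -3; 3 -6 2; 2 -5 -5]) = 363
det = (+1)·(6)·(-286) + (-1)·(4)·(-209) + (+1)·(-6)·(-33) + (-1)·(-2)·(363) = 44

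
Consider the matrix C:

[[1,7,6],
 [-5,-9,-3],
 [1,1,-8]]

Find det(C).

Expand along row 1:
  + 1 · |-9 -3; 1 -8| = 1·(72 − (-3)) = 75
  − 7 · |-5 -3; 1 -8| = −7·(40 − (-3)) = -301
  + 6 · |-5 -9; 1 1| = 6·(-5 − (-9)) = 24
Sum: (75) + (-301) + (24) = -202

-202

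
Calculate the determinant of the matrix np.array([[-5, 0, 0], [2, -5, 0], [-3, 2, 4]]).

The matrix is lower triangular, so the determinant is the product of the diagonal entries:
det = (-5) · (-5) · (4) = 100

100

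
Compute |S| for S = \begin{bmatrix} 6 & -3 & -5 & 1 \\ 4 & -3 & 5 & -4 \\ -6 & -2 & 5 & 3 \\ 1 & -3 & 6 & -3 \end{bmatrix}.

Expand along row 1:
  + (6) · M_11   where M_11 = det([-3 5 -4; -2 5 3; -3 6 -3]) = 12
  − (-3) · M_12   where M_12 = det([4 5 -4; -6 5 3; 1 6 -3]) = -43
  + (-5) · M_13   where M_13 = det([4 -3 -4; -6 -2 3; 1 -3 -3]) = 25
  − (1) · M_14   where M_14 = det([4 -3 5; -6 -2 5; 1 -3 6]) = -11
det = (+1)·(6)·(12) + (-1)·(-3)·(-43) + (+1)·(-5)·(25) + (-1)·(1)·(-11) = -171

-171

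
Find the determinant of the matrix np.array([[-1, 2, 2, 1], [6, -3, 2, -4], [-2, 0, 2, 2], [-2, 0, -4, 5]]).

Expand along column 2 (it has 2 zeros):
  − (2) · M_12   where M_12 = det([6 2 -4; -2 2 2; -2 -4 5]) = 72
  + (-3) · M_22   where M_22 = det([-1 2 1; -2 2 2; -2 -4 5]) = 6
det = (-1)·(2)·(72) + (+1)·(-3)·(6) = -162

-162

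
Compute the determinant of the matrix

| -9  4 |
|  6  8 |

-96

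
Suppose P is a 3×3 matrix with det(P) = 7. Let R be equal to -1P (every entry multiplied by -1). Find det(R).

For a 3×3 matrix, det(-1P) = (-1)^3·det(P) = -1·det(P).
det(R) = (-1)·(7) = -7

The determinant is -7.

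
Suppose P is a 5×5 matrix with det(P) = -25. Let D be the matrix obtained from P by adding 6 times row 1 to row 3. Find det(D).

The determinant is -25.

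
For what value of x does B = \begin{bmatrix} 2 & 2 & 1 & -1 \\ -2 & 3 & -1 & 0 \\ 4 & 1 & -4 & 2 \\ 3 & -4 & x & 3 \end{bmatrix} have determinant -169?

Expanding along the column containing x, det(B) is linear in x: det(B) = (-34)·x + (-135).
Set (-34)·x + (-135) = -169  ⇒  (-34)·x = -34  ⇒  x = 1.

1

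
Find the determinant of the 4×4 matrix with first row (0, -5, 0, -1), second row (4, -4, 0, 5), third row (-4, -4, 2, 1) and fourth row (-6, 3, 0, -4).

Expand along column 3 (it has 3 zeros):
  + (2) · M_33   where M_33 = det([0 -5 -1; 4 -4 5; -6 3 -4]) = 82
det = (+1)·(2)·(82) = 164

164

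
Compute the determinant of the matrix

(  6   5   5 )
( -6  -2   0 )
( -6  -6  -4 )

48

Expand along row 2:
  − (-6) · |5 5; -6 -4| = −(-6)·(-20 − (-30)) = 60
  + (-2) · |6 5; -6 -4| = (-2)·(-24 − (-30)) = -12
Sum: (60) + (-12) = 48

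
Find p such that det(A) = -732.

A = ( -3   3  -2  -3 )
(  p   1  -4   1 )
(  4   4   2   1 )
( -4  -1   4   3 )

Expanding along the row containing p, det(A) is linear in p: det(A) = (22)·p + (-688).
Set (22)·p + (-688) = -732  ⇒  (22)·p = -44  ⇒  p = -2.

-2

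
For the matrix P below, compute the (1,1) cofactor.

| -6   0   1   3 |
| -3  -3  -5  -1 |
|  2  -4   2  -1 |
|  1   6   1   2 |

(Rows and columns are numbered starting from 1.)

-9

Delete row 1 and column 1; the remaining 3×3 submatrix is [-3 -5 -1; -4 2 -1; 6 1 2].
Its determinant is -9.
The cofactor carries sign (−1)^(1+1) = +1, so C_{1,1} = +(-9) = -9.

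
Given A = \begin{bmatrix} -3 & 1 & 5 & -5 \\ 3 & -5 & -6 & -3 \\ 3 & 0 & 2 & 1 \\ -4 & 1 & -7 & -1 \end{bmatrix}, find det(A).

Expand along row 3 (it has 1 zero):
  + (3) · M_31   where M_31 = det([1 5 -5; -5 -6 -3; 1 -7 -1]) = -260
  + (2) · M_33   where M_33 = det([-3 1 -5; 3 -5 -3; -4 1 -1]) = 76
  − (1) · M_34   where M_34 = det([-3 1 5; 3 -5 -6; -4 1 -7]) = -163
det = (+1)·(3)·(-260) + (+1)·(2)·(76) + (-1)·(1)·(-163) = -465

det(A) = -465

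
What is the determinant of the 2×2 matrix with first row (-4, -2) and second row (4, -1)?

12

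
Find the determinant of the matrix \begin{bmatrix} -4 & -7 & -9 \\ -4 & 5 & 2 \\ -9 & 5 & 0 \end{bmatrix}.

-59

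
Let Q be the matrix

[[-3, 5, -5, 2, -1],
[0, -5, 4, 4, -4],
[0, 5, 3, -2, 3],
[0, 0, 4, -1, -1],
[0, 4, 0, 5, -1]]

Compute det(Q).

1170

Expand along column 1 (it has 4 zeros):
  + (-3) · M_11   where M_11 = det([-5 4 4 -4; 5 3 -2 3; 0 4 -1 -1; 4 0 5 -1]) = -390
det = (+1)·(-3)·(-390) = 1170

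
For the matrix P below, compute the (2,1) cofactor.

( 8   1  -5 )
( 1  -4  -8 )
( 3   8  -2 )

-38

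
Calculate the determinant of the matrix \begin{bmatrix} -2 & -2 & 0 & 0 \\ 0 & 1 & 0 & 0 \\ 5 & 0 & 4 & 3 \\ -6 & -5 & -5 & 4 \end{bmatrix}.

-62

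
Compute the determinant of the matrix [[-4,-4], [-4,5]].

det = (-4)·5 − (-4)·(-4) = -20 − 16 = -36

-36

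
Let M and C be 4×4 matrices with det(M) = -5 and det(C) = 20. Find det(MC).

-100

det(MC) = det(M)·det(C) = (-5)·(20) = -100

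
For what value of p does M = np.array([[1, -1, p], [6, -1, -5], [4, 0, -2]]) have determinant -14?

Expanding along the column containing p, det(M) is linear in p: det(M) = (4)·p + (10).
Set (4)·p + (10) = -14  ⇒  (4)·p = -24  ⇒  p = -6.

-6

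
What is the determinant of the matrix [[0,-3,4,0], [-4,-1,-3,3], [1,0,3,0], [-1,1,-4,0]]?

Expand along column 4 (it has 3 zeros):
  + (3) · M_24   where M_24 = det([0 -3 4; 1 0 3; -1 1 -4]) = 1
det = (+1)·(3)·(1) = 3

3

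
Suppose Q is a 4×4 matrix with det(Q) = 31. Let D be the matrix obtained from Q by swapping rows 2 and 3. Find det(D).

Swapping two rows multiplies the determinant by −1.
det(D) = (-1)·(31) = -31

The determinant is -31.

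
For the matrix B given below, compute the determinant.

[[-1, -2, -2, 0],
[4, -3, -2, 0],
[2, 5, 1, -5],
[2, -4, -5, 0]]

Expand along column 4 (it has 3 zeros):
  − (-5) · M_34   where M_34 = det([-1 -2 -2; 4 -3 -2; 2 -4 -5]) = -19
det = (-1)·(-5)·(-19) = -95

The determinant is -95.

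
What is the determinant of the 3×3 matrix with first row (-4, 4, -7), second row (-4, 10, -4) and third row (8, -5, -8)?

564

Expand along row 1:
  + (-4) · |10 -4; -5 -8| = (-4)·(-80 − 20) = 400
  − 4 · |-4 -4; 8 -8| = −4·(32 − (-32)) = -256
  + (-7) · |-4 10; 8 -5| = (-7)·(20 − 80) = 420
Sum: (400) + (-256) + (420) = 564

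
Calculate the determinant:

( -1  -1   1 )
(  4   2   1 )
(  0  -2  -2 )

Expand along column 1:
  + (-1) · |2 1; -2 -2| = (-1)·(-4 − (-2)) = 2
  − 4 · |-1 1; -2 -2| = −4·(2 − (-2)) = -16
Sum: (2) + (-16) = -14

The determinant is -14.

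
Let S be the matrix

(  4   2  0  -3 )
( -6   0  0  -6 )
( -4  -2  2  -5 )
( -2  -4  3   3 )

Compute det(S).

Expand along row 2 (it has 2 zeros):
  − (-6) · M_21   where M_21 = det([2 0 -3; -2 2 -5; -4 3 3]) = 36
  + (-6) · M_24   where M_24 = det([4 2 0; -4 -2 2; -2 -4 3]) = 24
det = (-1)·(-6)·(36) + (+1)·(-6)·(24) = 72

|S| = 72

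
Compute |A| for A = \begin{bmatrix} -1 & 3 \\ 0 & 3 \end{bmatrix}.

det(A) = (-1)·3 − 3·0 = -3 − 0 = -3

det(A) = -3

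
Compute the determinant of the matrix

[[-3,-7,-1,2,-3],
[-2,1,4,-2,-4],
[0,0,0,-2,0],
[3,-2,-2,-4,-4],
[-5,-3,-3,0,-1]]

1872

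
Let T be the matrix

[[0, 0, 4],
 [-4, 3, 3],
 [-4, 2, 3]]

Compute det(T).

det(T) = 16

Expand along row 1:
  + 4 · |-4 3; -4 2| = 4·(-8 − (-12)) = 16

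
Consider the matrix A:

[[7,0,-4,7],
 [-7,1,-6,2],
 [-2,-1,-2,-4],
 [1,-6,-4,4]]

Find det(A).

det(A) = -2136

Expand along row 1 (it has 1 zero):
  + (7) · M_11   where M_11 = det([1 -6 2; -1 -2 -4; -6 -4 4]) = -208
  + (-4) · M_13   where M_13 = det([-7 1 2; -2 -1 -4; 1 -6 4]) = 226
  − (7) · M_14   where M_14 = det([-7 1 -6; -2 -1 -2; 1 -6 -4]) = -32
det = (+1)·(7)·(-208) + (+1)·(-4)·(226) + (-1)·(7)·(-32) = -2136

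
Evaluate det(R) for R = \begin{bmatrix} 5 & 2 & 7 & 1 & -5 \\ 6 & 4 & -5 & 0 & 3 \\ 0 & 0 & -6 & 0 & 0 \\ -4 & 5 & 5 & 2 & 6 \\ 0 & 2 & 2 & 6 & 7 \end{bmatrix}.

Expand along row 3 (it has 4 zeros):
  + (-6) · M_33   where M_33 = det([5 2 1 -5; 6 4 0 3; -4 5 2 6; 0 2 6 7]) = 1844
det = (+1)·(-6)·(1844) = -11064

-11064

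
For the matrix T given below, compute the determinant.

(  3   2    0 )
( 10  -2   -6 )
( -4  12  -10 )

Expand along column 3:
  − (-6) · |3 2; -4 12| = −(-6)·(36 − (-8)) = 264
  + (-10) · |3 2; 10 -2| = (-10)·(-6 − 20) = 260
Sum: (264) + (260) = 524

|T| = 524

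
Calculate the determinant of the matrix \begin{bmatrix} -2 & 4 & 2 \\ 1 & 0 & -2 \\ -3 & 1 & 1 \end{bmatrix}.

18

Expand along column 2:
  − 4 · |1 -2; -3 1| = −4·(1 − 6) = 20
  − 1 · |-2 2; 1 -2| = −1·(4 − 2) = -2
Sum: (20) + (-2) = 18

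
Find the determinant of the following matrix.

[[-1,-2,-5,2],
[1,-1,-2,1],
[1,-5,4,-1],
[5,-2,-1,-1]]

Expand along row 1:
  + (-1) · M_11   where M_11 = det([-1 -2 1; -5 4 -1; -2 -1 -1]) = 24
  − (-2) · M_12   where M_12 = det([1 -2 1; 1 4 -1; 5 -1 -1]) = -18
  + (-5) · M_13   where M_13 = det([1 -1 1; 1 -5 -1; 5 -2 -1]) = 30
  − (2) · M_14   where M_14 = det([1 -1 -2; 1 -5 4; 5 -2 -1]) = -54
det = (+1)·(-1)·(24) + (-1)·(-2)·(-18) + (+1)·(-5)·(30) + (-1)·(2)·(-54) = -102

-102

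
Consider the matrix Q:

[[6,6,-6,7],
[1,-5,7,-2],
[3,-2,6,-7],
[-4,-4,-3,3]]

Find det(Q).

det(Q) = 1337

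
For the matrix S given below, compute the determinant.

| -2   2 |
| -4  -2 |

det(S) = (-2)·(-2) − 2·(-4) = 4 − (-8) = 12

12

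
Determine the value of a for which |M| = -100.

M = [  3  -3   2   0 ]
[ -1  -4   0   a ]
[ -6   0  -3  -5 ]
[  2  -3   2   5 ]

5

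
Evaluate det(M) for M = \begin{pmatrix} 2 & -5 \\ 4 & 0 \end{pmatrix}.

det(M) = 20

det(M) = 2·0 − (-5)·4 = 0 − (-20) = 20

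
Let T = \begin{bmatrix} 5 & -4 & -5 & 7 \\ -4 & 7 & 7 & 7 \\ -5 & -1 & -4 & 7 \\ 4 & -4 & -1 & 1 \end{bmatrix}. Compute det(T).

Expand along row 1:
  + (5) · M_11   where M_11 = det([7 7 7; -1 -4 7; -4 -1 1]) = -273
  − (-4) · M_12   where M_12 = det([-4 7 7; -5 -4 7; 4 -1 1]) = 366
  + (-5) · M_13   where M_13 = det([-4 7 7; -5 -1 7; 4 -4 1]) = 291
  − (7) · M_14   where M_14 = det([-4 7 7; -5 -1 -4; 4 -4 -1]) = 81
det = (+1)·(5)·(-273) + (-1)·(-4)·(366) + (+1)·(-5)·(291) + (-1)·(7)·(81) = -1923

|T| = -1923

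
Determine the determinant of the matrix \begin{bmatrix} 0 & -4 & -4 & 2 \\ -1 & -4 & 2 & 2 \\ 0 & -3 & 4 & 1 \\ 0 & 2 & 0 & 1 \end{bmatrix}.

Expand along column 1 (it has 3 zeros):
  − (-1) · M_21   where M_21 = det([-4 -4 2; -3 4 1; 2 0 1]) = -52
det = (-1)·(-1)·(-52) = -52

-52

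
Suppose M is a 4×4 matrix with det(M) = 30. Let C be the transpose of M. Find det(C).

30

det(Mᵀ) = det(M).
det(C) = (1)·(30) = 30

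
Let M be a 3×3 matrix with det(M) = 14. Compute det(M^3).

2744

det(M^3) = (det M)^3 = (14)^3 = 2744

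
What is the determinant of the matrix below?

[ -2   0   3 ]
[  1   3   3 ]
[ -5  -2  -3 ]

Expand along row 1:
  + (-2) · |3 3; -2 -3| = (-2)·(-9 − (-6)) = 6
  + 3 · |1 3; -5 -2| = 3·(-2 − (-15)) = 39
Sum: (6) + (39) = 45

45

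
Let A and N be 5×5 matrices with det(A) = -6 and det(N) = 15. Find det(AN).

The determinant is -90.

det(AN) = det(A)·det(N) = (-6)·(15) = -90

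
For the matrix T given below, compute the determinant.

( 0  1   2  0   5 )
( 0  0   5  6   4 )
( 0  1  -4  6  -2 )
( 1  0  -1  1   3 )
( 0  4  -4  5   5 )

143

Expand along column 1 (it has 4 zeros):
  − (1) · M_41   where M_41 = det([1 2 0 5; 0 5 6 4; 1 -4 6 -2; 4 -4 5 5]) = -143
det = (-1)·(1)·(-143) = 143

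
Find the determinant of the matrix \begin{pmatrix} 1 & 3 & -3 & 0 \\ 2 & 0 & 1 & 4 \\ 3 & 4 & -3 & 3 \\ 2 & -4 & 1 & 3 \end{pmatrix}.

The determinant is 13.

Expand along row 1 (it has 1 zero):
  + (1) · M_11   where M_11 = det([0 1 4; 4 -3 3; -4 1 3]) = -56
  − (3) · M_12   where M_12 = det([2 1 4; 3 -3 3; 2 1 3]) = 9
  + (-3) · M_13   where M_13 = det([2 0 4; 3 4 3; 2 -4 3]) = -32
det = (+1)·(1)·(-56) + (-1)·(3)·(9) + (+1)·(-3)·(-32) = 13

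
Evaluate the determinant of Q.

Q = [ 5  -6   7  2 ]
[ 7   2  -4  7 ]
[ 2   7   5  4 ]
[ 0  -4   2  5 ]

Expand along row 4 (it has 1 zero):
  + (-4) · M_42   where M_42 = det([5 7 2; 7 -4 7; 2 5 4]) = -267
  − (2) · M_43   where M_43 = det([5 -6 2; 7 2 7; 2 7 4]) = -31
  + (5) · M_44   where M_44 = det([5 -6 7; 7 2 -4; 2 7 5]) = 763
det = (+1)·(-4)·(-267) + (-1)·(2)·(-31) + (+1)·(5)·(763) = 4945

The determinant is 4945.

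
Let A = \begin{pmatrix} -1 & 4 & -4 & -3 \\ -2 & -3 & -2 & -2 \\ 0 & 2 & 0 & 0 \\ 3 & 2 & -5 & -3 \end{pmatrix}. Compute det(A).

-8

Expand along row 3 (it has 3 zeros):
  − (2) · M_32   where M_32 = det([-1 -4 -3; -2 -2 -2; 3 -5 -3]) = 4
det = (-1)·(2)·(4) = -8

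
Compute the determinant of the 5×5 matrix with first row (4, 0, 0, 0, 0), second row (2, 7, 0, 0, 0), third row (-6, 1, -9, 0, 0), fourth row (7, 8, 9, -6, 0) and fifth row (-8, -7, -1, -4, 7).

10584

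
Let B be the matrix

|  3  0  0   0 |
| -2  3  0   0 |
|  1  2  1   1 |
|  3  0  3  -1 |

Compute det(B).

B is block lower-triangular with a 2×2 block and a 2×2 block on the diagonal, so its determinant equals the product of the determinants of the diagonal blocks.
det of the 2×2 block = 9
det of the 2×2 block = -4
det = (9)·(-4) = -36

|B| = -36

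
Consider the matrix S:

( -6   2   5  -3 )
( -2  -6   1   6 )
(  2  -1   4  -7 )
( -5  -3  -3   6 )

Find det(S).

-1417

Expand along row 1:
  + (-6) · M_11   where M_11 = det([-6 1 6; -1 4 -7; -3 -3 6]) = 99
  − (2) · M_12   where M_12 = det([-2 1 6; 2 4 -7; -5 -3 6]) = 101
  + (5) · M_13   where M_13 = det([-2 -6 6; 2 -1 -7; -5 -3 6]) = -150
  − (-3) · M_14   where M_14 = det([-2 -6 1; 2 -1 4; -5 -3 -3]) = 43
det = (+1)·(-6)·(99) + (-1)·(2)·(101) + (+1)·(5)·(-150) + (-1)·(-3)·(43) = -1417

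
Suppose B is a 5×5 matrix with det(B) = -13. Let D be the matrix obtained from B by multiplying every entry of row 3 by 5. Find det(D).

Scaling one row by 5 multiplies the determinant by 5.
det(D) = (5)·(-13) = -65

-65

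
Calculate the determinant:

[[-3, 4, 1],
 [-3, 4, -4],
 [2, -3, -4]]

5

Expand along column 1:
  + (-3) · |4 -4; -3 -4| = (-3)·(-16 − 12) = 84
  − (-3) · |4 1; -3 -4| = −(-3)·(-16 − (-3)) = -39
  + 2 · |4 1; 4 -4| = 2·(-16 − 4) = -40
Sum: (84) + (-39) + (-40) = 5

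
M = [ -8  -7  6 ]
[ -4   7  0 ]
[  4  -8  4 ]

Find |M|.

-312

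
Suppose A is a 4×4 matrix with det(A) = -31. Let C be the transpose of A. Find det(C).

|C| = -31

det(Aᵀ) = det(A).
det(C) = (1)·(-31) = -31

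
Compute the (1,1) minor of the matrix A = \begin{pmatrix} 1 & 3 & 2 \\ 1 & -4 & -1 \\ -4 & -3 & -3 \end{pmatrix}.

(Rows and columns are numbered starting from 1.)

9

Delete row 1 and column 1; the remaining 2×2 submatrix is [-4 -1; -3 -3].
Its determinant is (-4)·(-3) − (-1)·(-3) = 9.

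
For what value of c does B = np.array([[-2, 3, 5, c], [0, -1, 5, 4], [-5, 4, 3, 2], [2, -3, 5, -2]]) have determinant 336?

c = 3

Expanding along the column containing c, det(B) is linear in c: det(B) = (-4)·c + (348).
Set (-4)·c + (348) = 336  ⇒  (-4)·c = -12  ⇒  c = 3.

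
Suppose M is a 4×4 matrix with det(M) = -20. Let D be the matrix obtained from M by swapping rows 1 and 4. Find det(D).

Swapping two rows multiplies the determinant by −1.
det(D) = (-1)·(-20) = 20

20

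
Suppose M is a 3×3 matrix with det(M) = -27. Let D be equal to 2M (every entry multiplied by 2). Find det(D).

For a 3×3 matrix, det(2M) = 2^3·det(M) = 8·det(M).
det(D) = (8)·(-27) = -216

The determinant is -216.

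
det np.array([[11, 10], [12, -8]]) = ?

The determinant is -208.

det = 11·(-8) − 10·12 = -88 − 120 = -208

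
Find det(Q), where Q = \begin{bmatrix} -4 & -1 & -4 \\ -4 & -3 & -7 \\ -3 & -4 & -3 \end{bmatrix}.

Expand along column 1:
  + (-4) · |-3 -7; -4 -3| = (-4)·(9 − 28) = 76
  − (-4) · |-1 -4; -4 -3| = −(-4)·(3 − 16) = -52
  + (-3) · |-1 -4; -3 -7| = (-3)·(7 − 12) = 15
Sum: (76) + (-52) + (15) = 39

39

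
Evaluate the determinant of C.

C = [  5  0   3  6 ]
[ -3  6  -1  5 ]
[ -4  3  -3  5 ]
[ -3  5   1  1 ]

Expand along row 1 (it has 1 zero):
  + (5) · M_11   where M_11 = det([6 -1 5; 3 -3 5; 5 1 1]) = 20
  + (3) · M_13   where M_13 = det([-3 6 5; -4 3 5; -3 5 1]) = -55
  − (6) · M_14   where M_14 = det([-3 6 -1; -4 3 -3; -3 5 1]) = 35
det = (+1)·(5)·(20) + (+1)·(3)·(-55) + (-1)·(6)·(35) = -275

|C| = -275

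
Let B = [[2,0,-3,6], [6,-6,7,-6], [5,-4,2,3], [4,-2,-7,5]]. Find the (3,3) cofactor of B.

Delete row 3 and column 3; the remaining 3×3 submatrix is [2 0 6; 6 -6 -6; 4 -2 5].
Its determinant is -12.
The cofactor carries sign (−1)^(3+3) = +1, so C_{3,3} = +(-12) = -12.

-12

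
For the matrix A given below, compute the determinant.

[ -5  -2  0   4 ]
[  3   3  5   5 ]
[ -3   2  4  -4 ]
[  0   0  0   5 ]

Expand along row 4 (it has 3 zeros):
  + (5) · M_44   where M_44 = det([-5 -2 0; 3 3 5; -3 2 4]) = 44
det = (+1)·(5)·(44) = 220

220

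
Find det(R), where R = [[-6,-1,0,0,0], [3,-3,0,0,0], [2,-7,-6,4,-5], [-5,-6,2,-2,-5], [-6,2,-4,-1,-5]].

The determinant is 2940.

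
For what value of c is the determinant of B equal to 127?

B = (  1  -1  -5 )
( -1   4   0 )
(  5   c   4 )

Expanding along the row containing c, det(B) is linear in c: det(B) = (5)·c + (112).
Set (5)·c + (112) = 127  ⇒  (5)·c = 15  ⇒  c = 3.

c = 3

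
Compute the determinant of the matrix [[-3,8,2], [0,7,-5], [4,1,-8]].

Expand along row 2:
  + 7 · |-3 2; 4 -8| = 7·(24 − 8) = 112
  − (-5) · |-3 8; 4 1| = −(-5)·(-3 − 32) = -175
Sum: (112) + (-175) = -63

-63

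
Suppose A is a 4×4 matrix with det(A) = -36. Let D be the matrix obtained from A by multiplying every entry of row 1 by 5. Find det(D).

-180

Scaling one row by 5 multiplies the determinant by 5.
det(D) = (5)·(-36) = -180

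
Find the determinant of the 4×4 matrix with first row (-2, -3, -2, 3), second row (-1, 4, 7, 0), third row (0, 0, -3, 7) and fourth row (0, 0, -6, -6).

-660

The matrix is block upper-triangular with a 2×2 block and a 2×2 block on the diagonal, so its determinant equals the product of the determinants of the diagonal blocks.
det of the 2×2 block = -11
det of the 2×2 block = 60
det = (-11)·(60) = -660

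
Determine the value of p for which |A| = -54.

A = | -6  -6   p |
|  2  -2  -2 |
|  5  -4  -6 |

Expanding along the row containing p, det(A) is linear in p: det(A) = (2)·p + (-36).
Set (2)·p + (-36) = -54  ⇒  (2)·p = -18  ⇒  p = -9.

p = -9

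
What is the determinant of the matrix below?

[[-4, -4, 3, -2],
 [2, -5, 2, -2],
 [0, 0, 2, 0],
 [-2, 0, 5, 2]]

Expand along row 3 (it has 3 zeros):
  + (2) · M_33   where M_33 = det([-4 -4 -2; 2 -5 -2; -2 0 2]) = 60
det = (+1)·(2)·(60) = 120

120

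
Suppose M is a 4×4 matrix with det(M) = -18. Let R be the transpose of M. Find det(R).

The determinant is -18.

det(Mᵀ) = det(M).
det(R) = (1)·(-18) = -18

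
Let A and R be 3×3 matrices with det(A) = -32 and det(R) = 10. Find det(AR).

det(AR) = det(A)·det(R) = (-32)·(10) = -320

-320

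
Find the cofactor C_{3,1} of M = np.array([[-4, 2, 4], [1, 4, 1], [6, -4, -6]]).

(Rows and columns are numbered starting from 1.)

Delete row 3 and column 1; the remaining 2×2 submatrix is [2 4; 4 1].
Its determinant is 2·1 − 4·4 = -14.
The cofactor carries sign (−1)^(3+1) = +1, so C_{3,1} = +(-14) = -14.

The cofactor is -14.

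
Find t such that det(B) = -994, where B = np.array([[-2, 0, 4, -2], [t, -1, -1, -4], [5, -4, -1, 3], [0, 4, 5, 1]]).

Expanding along the column containing t, det(B) is linear in t: det(B) = (-96)·t + (-418).
Set (-96)·t + (-418) = -994  ⇒  (-96)·t = -576  ⇒  t = 6.

6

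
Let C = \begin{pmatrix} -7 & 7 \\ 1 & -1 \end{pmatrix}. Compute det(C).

det(C) = (-7)·(-1) − 7·1 = 7 − 7 = 0

det(C) = 0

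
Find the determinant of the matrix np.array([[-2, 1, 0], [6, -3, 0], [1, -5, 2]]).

Expand along column 3:
  + 2 · |-2 1; 6 -3| = 2·(6 − 6) = 0

0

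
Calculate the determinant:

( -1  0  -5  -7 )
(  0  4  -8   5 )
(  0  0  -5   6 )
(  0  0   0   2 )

The determinant is 40.

The matrix is upper triangular, so the determinant is the product of the diagonal entries:
det = (-1) · (4) · (-5) · (2) = 40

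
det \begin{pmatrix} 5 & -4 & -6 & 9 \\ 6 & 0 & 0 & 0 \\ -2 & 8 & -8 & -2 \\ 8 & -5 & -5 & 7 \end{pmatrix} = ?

1080

Expand along row 2 (it has 3 zeros):
  − (6) · M_21   where M_21 = det([-4 -6 9; 8 -8 -2; -5 -5 7]) = -180
det = (-1)·(6)·(-180) = 1080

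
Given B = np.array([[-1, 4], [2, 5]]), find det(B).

The determinant is -13.

det(B) = (-1)·5 − 4·2 = -5 − 8 = -13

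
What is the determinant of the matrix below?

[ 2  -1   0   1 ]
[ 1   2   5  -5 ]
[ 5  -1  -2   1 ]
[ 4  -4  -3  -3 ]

The determinant is 226.

Expand along row 1 (it has 1 zero):
  + (2) · M_11   where M_11 = det([2 5 -5; -1 -2 1; -4 -3 -3]) = 8
  − (-1) · M_12   where M_12 = det([1 5 -5; 5 -2 1; 4 -3 -3]) = 139
  − (1) · M_14   where M_14 = det([1 2 5; 5 -1 -2; 4 -4 -3]) = -71
det = (+1)·(2)·(8) + (-1)·(-1)·(139) + (-1)·(1)·(-71) = 226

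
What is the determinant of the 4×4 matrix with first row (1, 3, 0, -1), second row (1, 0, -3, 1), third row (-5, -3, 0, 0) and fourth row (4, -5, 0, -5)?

Expand along column 3 (it has 3 zeros):
  − (-3) · M_23   where M_23 = det([1 3 -1; -5 -3 0; 4 -5 -5]) = -97
det = (-1)·(-3)·(-97) = -291

The determinant is -291.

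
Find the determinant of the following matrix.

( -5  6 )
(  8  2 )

det = (-5)·2 − 6·8 = -10 − 48 = -58

-58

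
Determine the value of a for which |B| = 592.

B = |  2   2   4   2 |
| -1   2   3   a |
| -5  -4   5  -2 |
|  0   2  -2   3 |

a = -5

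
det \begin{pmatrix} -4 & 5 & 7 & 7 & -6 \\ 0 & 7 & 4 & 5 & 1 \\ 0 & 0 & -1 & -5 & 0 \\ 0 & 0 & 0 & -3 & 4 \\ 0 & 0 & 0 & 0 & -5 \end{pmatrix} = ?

420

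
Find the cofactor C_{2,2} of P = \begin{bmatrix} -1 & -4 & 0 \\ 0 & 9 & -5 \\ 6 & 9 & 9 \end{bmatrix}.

Delete row 2 and column 2; the remaining 2×2 submatrix is [-1 0; 6 9].
Its determinant is (-1)·9 − 0·6 = -9.
The cofactor carries sign (−1)^(2+2) = +1, so C_{2,2} = +(-9) = -9.

The cofactor is -9.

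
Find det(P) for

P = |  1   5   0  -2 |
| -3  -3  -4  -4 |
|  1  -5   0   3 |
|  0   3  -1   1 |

det(P) = -140

Expand along column 3 (it has 2 zeros):
  − (-4) · M_23   where M_23 = det([1 5 -2; 1 -5 3; 0 3 1]) = -25
  − (-1) · M_43   where M_43 = det([1 5 -2; -3 -3 -4; 1 -5 3]) = -40
det = (-1)·(-4)·(-25) + (-1)·(-1)·(-40) = -140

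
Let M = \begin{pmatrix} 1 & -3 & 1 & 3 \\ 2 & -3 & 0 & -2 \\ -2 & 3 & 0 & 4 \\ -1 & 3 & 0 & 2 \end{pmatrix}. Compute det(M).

Expand along column 3 (it has 3 zeros):
  + (1) · M_13   where M_13 = det([2 -3 -2; -2 3 4; -1 3 2]) = -6
det = (+1)·(1)·(-6) = -6

-6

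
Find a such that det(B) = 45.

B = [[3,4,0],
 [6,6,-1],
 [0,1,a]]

Expanding along the row containing a, det(B) is linear in a: det(B) = (-6)·a + (3).
Set (-6)·a + (3) = 45  ⇒  (-6)·a = 42  ⇒  a = -7.

a = -7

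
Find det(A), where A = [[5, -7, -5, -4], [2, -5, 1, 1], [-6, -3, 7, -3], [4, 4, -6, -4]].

Expand along row 1:
  + (5) · M_11   where M_11 = det([-5 1 1; -3 7 -3; 4 -6 -4]) = 196
  − (-7) · M_12   where M_12 = det([2 1 1; -6 7 -3; 4 -6 -4]) = -120
  + (-5) · M_13   where M_13 = det([2 -5 1; -6 -3 -3; 4 4 -4]) = 216
  − (-4) · M_14   where M_14 = det([2 -5 1; -6 -3 7; 4 4 -6]) = 8
det = (+1)·(5)·(196) + (-1)·(-7)·(-120) + (+1)·(-5)·(216) + (-1)·(-4)·(8) = -908

-908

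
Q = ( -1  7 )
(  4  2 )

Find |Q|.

The determinant is -30.

det(Q) = (-1)·2 − 7·4 = -2 − 28 = -30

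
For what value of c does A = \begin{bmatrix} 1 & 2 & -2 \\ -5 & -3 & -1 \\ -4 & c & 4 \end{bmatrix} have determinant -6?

c = -6

Expanding along the row containing c, det(A) is linear in c: det(A) = (11)·c + (60).
Set (11)·c + (60) = -6  ⇒  (11)·c = -66  ⇒  c = -6.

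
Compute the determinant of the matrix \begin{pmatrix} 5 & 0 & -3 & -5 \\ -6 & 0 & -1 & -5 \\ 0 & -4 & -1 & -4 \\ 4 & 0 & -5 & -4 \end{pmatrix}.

Expand along column 2 (it has 3 zeros):
  − (-4) · M_32   where M_32 = det([5 -3 -5; -6 -1 -5; 4 -5 -4]) = -143
det = (-1)·(-4)·(-143) = -572

-572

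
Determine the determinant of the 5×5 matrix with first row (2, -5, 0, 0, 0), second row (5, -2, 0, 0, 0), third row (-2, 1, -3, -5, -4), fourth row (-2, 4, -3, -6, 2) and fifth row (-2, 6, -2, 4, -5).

The matrix is block lower-triangular with a 2×2 block and a 3×3 block on the diagonal, so its determinant equals the product of the determinants of the diagonal blocks.
det of the 2×2 block = 21
det of the 3×3 block = 125
det = (21)·(125) = 2625

The determinant is 2625.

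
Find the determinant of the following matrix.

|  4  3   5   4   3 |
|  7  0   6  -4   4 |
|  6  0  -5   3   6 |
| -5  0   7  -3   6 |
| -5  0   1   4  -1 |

-10332

Expand along column 2 (it has 4 zeros):
  − (3) · M_12   where M_12 = det([7 6 -4 4; 6 -5 3 6; -5 7 -3 6; -5 1 4 -1]) = 3444
det = (-1)·(3)·(3444) = -10332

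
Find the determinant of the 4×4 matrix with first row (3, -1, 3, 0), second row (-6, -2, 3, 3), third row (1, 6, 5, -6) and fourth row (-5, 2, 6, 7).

-1764

Expand along row 1 (it has 1 zero):
  + (3) · M_11   where M_11 = det([-2 3 3; 6 5 -6; 2 6 7]) = -226
  − (-1) · M_12   where M_12 = det([-6 3 3; 1 5 -6; -5 6 7]) = -264
  + (3) · M_13   where M_13 = det([-6 -2 3; 1 6 -6; -5 2 7]) = -274
det = (+1)·(3)·(-226) + (-1)·(-1)·(-264) + (+1)·(3)·(-274) = -1764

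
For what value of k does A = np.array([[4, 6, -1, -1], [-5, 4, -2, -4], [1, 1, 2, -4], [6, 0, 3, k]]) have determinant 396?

k = 3

Expanding along the column containing k, det(A) is linear in k: det(A) = (97)·k + (105).
Set (97)·k + (105) = 396  ⇒  (97)·k = 291  ⇒  k = 3.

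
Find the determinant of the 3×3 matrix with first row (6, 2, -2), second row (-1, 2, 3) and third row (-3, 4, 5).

-24

Expand along column 1:
  + 6 · |2 3; 4 5| = 6·(10 − 12) = -12
  − (-1) · |2 -2; 4 5| = −(-1)·(10 − (-8)) = 18
  + (-3) · |2 -2; 2 3| = (-3)·(6 − (-4)) = -30
Sum: (-12) + (18) + (-30) = -24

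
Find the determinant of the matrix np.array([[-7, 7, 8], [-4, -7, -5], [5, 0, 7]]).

644

Expand along column 2:
  − 7 · |-4 -5; 5 7| = −7·(-28 − (-25)) = 21
  + (-7) · |-7 8; 5 7| = (-7)·(-49 − 40) = 623
Sum: (21) + (623) = 644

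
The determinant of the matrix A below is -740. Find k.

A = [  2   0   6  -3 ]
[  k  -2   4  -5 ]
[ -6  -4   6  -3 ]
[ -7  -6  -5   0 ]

Expanding along the column containing k, det(A) is linear in k: det(A) = (60)·k + (-320).
Set (60)·k + (-320) = -740  ⇒  (60)·k = -420  ⇒  k = -7.

k = -7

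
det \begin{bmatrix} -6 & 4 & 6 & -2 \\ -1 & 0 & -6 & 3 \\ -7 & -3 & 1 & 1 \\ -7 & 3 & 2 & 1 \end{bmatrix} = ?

Expand along row 2 (it has 1 zero):
  − (-1) · M_21   where M_21 = det([4 6 -2; -3 1 1; 3 2 1]) = 50
  − (-6) · M_23   where M_23 = det([-6 4 -2; -7 -3 1; -7 3 1]) = 120
  + (3) · M_24   where M_24 = det([-6 4 6; -7 -3 1; -7 3 2]) = -170
det = (-1)·(-1)·(50) + (-1)·(-6)·(120) + (+1)·(3)·(-170) = 260

260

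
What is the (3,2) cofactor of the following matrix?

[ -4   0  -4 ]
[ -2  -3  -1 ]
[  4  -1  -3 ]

4

Delete row 3 and column 2; the remaining 2×2 submatrix is [-4 -4; -2 -1].
Its determinant is (-4)·(-1) − (-4)·(-2) = -4.
The cofactor carries sign (−1)^(3+2) = −1, so C_{3,2} = −(-4) = 4.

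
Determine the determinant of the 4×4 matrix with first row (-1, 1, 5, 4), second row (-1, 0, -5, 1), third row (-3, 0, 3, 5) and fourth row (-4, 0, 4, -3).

The determinant is -174.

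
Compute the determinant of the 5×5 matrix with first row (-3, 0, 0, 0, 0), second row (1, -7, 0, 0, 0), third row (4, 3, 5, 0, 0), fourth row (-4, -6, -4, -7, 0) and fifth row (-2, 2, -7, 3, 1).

The matrix is lower triangular, so the determinant is the product of the diagonal entries:
det = (-3) · (-7) · (5) · (-7) · (1) = -735

-735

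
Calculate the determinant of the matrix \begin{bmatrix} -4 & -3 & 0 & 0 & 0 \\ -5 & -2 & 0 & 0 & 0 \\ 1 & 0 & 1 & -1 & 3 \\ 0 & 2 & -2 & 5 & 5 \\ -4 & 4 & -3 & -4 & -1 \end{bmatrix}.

The matrix is block lower-triangular with a 2×2 block and a 3×3 block on the diagonal, so its determinant equals the product of the determinants of the diagonal blocks.
det of the 2×2 block = -7
det of the 3×3 block = 101
det = (-7)·(101) = -707

-707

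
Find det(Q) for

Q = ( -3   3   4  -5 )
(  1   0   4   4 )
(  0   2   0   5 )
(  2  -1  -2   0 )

Expand along row 3 (it has 2 zeros):
  − (2) · M_32   where M_32 = det([-3 4 -5; 1 4 4; 2 -2 0]) = 58
  − (5) · M_34   where M_34 = det([-3 3 4; 1 0 4; 2 -1 -2]) = 14
det = (-1)·(2)·(58) + (-1)·(5)·(14) = -186

det(Q) = -186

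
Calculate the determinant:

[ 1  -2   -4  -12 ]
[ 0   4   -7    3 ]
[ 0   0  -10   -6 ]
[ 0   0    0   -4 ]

The matrix is upper triangular, so the determinant is the product of the diagonal entries:
det = (1) · (4) · (-10) · (-4) = 160

160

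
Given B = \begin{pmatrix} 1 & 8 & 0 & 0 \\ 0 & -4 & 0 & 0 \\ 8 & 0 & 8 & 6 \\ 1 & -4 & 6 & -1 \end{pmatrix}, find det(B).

Expand along row 2 (it has 3 zeros):
  + (-4) · M_22   where M_22 = det([1 0 0; 8 8 6; 1 6 -1]) = -44
det = (+1)·(-4)·(-44) = 176

176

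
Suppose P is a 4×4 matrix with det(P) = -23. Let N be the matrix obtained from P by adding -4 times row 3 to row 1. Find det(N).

Adding a multiple of one row to another leaves the determinant unchanged.
det(N) = (1)·(-23) = -23

The determinant is -23.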